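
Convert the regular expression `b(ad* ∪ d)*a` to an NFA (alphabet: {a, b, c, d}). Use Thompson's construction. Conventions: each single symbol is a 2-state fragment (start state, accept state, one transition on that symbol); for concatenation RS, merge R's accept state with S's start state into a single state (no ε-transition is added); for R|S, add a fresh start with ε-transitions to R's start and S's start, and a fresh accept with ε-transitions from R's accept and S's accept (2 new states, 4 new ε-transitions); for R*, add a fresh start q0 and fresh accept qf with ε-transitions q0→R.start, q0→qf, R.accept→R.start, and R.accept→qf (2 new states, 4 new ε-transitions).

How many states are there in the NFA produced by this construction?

13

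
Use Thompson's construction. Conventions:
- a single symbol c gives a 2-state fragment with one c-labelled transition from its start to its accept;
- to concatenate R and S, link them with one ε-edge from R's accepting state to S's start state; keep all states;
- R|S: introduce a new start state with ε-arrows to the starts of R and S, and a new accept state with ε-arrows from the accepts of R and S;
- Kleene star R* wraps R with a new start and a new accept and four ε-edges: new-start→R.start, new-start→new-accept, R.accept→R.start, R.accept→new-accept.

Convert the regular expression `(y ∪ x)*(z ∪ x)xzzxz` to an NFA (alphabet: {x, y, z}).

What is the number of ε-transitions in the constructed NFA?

Per subexpression:
Each of the 9 symbol leaves contributes 0 ε-transitions.
  y ∪ x = 4 ε-transitions
  (y ∪ x)* = 8 ε-transitions
  z ∪ x = 4 ε-transitions
  (y ∪ x)*(z ∪ x)xzzxz = 18 ε-transitions

18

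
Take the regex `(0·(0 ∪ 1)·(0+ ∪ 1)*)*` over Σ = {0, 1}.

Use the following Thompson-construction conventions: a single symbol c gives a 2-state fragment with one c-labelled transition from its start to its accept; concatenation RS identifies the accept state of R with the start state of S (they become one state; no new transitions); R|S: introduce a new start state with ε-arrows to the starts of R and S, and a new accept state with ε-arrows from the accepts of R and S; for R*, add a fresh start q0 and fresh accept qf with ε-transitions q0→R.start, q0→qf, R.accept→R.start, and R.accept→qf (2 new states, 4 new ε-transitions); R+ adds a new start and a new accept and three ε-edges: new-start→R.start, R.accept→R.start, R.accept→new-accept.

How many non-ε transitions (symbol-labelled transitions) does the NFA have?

Per subexpression:
Each of the 5 symbol leaves contributes exactly 1 symbol transition.
  0 ∪ 1 : 2 symbol transitions
  0+ : 1 symbol transition
  0+ ∪ 1 : 2 symbol transitions
  (0+ ∪ 1)* : 2 symbol transitions
  0·(0 ∪ 1)·(0+ ∪ 1)* : 5 symbol transitions
  (0·(0 ∪ 1)·(0+ ∪ 1)*)* : 5 symbol transitions

5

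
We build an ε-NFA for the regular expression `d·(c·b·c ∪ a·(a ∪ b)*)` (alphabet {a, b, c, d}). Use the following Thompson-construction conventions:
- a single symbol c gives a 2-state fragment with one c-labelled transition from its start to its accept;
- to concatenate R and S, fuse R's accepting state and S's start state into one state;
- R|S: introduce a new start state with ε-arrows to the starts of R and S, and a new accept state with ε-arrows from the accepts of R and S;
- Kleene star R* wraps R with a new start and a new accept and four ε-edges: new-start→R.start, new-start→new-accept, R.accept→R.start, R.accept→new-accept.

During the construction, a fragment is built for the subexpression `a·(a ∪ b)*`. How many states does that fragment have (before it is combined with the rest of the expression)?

9

Fragment for `a·(a ∪ b)*`:
Each of the 3 symbol leaves contributes a 2-state fragment.
  a ∪ b = 6 states
  (a ∪ b)* = 8 states
  a·(a ∪ b)* = 9 states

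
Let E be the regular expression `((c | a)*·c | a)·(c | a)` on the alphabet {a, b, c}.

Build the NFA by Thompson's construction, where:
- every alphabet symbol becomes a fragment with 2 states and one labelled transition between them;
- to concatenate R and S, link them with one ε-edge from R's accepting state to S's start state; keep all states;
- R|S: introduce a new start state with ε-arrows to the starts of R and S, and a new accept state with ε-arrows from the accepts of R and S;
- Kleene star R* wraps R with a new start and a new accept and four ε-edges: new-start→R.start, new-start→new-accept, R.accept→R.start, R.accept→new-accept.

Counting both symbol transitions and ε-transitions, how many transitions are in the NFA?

24

By structural recursion:
Each of the 6 symbol leaves contributes 1 transition (1 symbol, 0 ε).
  c | a — 6 transitions (2 symbol, 4 ε)
  (c | a)* — 10 transitions (2 symbol, 8 ε)
  (c | a)*·c — 12 transitions (3 symbol, 9 ε)
  (c | a)*·c | a — 17 transitions (4 symbol, 13 ε)
  c | a — 6 transitions (2 symbol, 4 ε)
  ((c | a)*·c | a)·(c | a) — 24 transitions (6 symbol, 18 ε)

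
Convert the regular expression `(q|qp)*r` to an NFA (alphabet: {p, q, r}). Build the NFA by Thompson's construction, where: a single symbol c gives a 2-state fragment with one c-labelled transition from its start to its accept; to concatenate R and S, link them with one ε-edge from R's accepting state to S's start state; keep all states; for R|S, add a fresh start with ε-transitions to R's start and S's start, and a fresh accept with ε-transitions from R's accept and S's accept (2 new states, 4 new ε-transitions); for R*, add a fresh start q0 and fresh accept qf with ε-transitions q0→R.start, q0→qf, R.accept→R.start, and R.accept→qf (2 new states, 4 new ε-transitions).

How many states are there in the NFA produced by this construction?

12

Per subexpression:
Each of the 4 symbol leaves contributes a 2-state fragment.
  qp : 4 states
  q|qp : 8 states
  (q|qp)* : 10 states
  (q|qp)*r : 12 states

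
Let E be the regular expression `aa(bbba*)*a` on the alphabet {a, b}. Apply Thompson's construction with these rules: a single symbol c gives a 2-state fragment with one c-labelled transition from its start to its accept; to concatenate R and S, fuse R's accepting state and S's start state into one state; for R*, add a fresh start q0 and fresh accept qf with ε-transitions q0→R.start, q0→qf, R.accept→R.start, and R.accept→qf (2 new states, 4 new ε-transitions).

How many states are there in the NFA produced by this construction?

12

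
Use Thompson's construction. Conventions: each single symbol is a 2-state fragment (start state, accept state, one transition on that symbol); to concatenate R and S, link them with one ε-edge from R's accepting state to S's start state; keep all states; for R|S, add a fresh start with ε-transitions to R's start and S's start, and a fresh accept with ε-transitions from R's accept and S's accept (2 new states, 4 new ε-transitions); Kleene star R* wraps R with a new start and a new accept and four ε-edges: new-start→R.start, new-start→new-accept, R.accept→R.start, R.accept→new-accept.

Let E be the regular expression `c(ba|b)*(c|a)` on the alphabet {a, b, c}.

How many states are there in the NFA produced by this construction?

18

Per subexpression:
Each of the 6 symbol leaves contributes a 2-state fragment.
  ba — 4 states
  ba|b — 8 states
  (ba|b)* — 10 states
  c|a — 6 states
  c(ba|b)*(c|a) — 18 states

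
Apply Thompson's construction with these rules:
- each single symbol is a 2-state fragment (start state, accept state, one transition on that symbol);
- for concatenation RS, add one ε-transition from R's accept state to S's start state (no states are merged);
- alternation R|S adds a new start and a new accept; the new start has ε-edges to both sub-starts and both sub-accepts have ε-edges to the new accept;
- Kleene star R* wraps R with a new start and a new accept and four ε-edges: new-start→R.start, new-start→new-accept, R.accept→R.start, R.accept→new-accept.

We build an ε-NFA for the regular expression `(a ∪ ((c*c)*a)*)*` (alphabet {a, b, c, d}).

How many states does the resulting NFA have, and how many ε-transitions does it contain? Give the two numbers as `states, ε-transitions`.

18, 22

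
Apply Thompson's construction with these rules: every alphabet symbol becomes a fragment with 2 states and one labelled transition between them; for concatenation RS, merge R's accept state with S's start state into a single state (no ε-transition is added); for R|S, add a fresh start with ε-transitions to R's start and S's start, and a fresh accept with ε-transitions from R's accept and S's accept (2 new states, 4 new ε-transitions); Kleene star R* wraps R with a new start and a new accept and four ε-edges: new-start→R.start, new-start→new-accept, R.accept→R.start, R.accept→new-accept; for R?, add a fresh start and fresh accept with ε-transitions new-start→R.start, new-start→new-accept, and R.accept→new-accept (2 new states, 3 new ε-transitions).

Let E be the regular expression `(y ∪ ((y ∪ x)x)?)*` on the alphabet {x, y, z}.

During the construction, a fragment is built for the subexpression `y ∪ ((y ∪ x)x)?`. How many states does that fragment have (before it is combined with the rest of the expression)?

13

Fragment for `y ∪ ((y ∪ x)x)?`:
Each of the 4 symbol leaves contributes a 2-state fragment.
  y ∪ x — 6 states
  (y ∪ x)x — 7 states
  ((y ∪ x)x)? — 9 states
  y ∪ ((y ∪ x)x)? — 13 states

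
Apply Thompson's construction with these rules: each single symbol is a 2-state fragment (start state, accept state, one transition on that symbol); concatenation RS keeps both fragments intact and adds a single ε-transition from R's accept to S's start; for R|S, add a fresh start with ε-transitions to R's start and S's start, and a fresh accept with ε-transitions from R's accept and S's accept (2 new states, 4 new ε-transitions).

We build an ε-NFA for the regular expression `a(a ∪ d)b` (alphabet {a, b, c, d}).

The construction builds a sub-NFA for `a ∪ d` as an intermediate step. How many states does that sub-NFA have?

6

Fragment for `a ∪ d`:
Each of the 2 symbol leaves contributes a 2-state fragment.
  a ∪ d : 6 states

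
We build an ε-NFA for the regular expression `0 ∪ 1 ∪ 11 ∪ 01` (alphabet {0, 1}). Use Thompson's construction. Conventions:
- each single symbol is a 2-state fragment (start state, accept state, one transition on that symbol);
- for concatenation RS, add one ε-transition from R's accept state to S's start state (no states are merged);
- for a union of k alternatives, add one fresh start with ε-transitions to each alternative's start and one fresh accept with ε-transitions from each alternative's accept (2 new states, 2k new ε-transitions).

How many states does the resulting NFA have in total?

Bottom-up over the parse tree:
Each of the 6 symbol leaves contributes a 2-state fragment.
  11 : 4 states
  01 : 4 states
  0 ∪ 1 ∪ 11 ∪ 01 : 14 states

14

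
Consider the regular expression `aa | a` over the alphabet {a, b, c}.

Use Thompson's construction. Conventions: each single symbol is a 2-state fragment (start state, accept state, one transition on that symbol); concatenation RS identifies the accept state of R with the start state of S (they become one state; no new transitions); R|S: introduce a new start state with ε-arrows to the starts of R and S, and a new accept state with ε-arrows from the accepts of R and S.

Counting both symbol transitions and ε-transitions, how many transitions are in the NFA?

7

By structural recursion:
Each of the 3 symbol leaves contributes 1 transition (1 symbol, 0 ε).
  aa — 2 transitions (2 symbol, 0 ε)
  aa | a — 7 transitions (3 symbol, 4 ε)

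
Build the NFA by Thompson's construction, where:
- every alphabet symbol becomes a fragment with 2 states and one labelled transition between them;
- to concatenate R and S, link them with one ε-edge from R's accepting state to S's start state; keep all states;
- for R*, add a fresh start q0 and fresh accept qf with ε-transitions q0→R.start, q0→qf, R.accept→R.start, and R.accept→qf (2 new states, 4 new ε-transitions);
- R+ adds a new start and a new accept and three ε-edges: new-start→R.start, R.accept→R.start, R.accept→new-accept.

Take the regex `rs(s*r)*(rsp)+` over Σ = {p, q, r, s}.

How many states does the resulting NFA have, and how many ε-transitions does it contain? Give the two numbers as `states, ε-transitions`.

20, 17

Bottom-up over the parse tree:
Each of the 7 symbol leaves contributes 2 states and 0 ε-transitions.
  s* = 4 states, 4 ε-transitions
  s*r = 6 states, 5 ε-transitions
  (s*r)* = 8 states, 9 ε-transitions
  rsp = 6 states, 2 ε-transitions
  (rsp)+ = 8 states, 5 ε-transitions
  rs(s*r)*(rsp)+ = 20 states, 17 ε-transitions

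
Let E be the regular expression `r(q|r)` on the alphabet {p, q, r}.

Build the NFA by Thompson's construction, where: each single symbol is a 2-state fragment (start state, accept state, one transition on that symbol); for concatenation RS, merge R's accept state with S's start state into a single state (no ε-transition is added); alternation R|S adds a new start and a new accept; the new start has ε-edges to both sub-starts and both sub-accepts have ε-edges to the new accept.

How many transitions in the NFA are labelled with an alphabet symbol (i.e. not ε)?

Building bottom-up:
Each of the 3 symbol leaves contributes exactly 1 symbol transition.
  q|r → 2 symbol transitions
  r(q|r) → 3 symbol transitions

3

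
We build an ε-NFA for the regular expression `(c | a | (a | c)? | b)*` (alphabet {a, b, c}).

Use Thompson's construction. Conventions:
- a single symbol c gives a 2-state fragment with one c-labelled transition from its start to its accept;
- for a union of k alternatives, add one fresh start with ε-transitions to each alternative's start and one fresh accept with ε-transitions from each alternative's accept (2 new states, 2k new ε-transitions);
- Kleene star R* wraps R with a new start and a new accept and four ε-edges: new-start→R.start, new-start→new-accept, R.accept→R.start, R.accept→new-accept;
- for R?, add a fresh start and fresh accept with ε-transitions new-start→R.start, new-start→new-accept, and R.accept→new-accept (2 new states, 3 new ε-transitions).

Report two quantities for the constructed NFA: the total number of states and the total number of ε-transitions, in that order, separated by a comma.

18, 19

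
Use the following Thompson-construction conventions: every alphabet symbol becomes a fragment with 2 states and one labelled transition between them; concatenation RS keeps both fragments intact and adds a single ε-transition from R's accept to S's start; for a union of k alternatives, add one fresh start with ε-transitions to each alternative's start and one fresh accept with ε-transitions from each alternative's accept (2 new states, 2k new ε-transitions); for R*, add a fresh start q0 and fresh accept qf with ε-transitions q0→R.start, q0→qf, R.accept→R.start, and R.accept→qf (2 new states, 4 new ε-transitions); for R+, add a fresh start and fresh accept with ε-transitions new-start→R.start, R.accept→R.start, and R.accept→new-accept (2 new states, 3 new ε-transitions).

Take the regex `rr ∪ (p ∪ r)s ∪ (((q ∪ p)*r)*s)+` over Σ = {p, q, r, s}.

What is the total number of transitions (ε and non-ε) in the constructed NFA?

Bottom-up over the parse tree:
Each of the 9 symbol leaves contributes 1 transition (1 symbol, 0 ε).
  rr : 3 transitions (2 symbol, 1 ε)
  p ∪ r : 6 transitions (2 symbol, 4 ε)
  (p ∪ r)s : 8 transitions (3 symbol, 5 ε)
  q ∪ p : 6 transitions (2 symbol, 4 ε)
  (q ∪ p)* : 10 transitions (2 symbol, 8 ε)
  (q ∪ p)*r : 12 transitions (3 symbol, 9 ε)
  ((q ∪ p)*r)* : 16 transitions (3 symbol, 13 ε)
  ((q ∪ p)*r)*s : 18 transitions (4 symbol, 14 ε)
  (((q ∪ p)*r)*s)+ : 21 transitions (4 symbol, 17 ε)
  rr ∪ (p ∪ r)s ∪ (((q ∪ p)*r)*s)+ : 38 transitions (9 symbol, 29 ε)

38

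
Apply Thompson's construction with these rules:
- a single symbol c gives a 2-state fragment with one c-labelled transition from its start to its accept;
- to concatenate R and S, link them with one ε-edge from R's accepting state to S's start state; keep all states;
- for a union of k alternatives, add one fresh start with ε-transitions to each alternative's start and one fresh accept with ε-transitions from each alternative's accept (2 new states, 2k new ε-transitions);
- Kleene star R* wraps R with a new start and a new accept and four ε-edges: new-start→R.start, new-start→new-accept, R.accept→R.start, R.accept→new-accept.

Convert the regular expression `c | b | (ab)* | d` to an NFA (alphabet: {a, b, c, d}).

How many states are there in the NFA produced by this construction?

Bottom-up over the parse tree:
Each of the 5 symbol leaves contributes a 2-state fragment.
  ab — 4 states
  (ab)* — 6 states
  c | b | (ab)* | d — 14 states

14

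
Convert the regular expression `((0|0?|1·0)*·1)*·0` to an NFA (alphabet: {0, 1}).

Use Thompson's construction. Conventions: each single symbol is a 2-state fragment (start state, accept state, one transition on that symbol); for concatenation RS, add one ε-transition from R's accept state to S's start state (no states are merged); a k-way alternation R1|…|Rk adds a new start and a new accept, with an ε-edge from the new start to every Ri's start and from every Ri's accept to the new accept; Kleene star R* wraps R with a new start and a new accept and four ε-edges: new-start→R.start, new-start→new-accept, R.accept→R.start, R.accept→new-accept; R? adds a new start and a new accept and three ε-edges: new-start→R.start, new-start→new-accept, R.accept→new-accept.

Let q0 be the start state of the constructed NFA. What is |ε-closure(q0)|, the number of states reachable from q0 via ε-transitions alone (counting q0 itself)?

Compute the ε-closure size of each fragment's start state recursively; a symbol fragment's start has no outgoing ε-edge, so its closure is just itself (size 1).
  0? — C = 1 (new start) + 1 (body) + 1 (new accept, via ε) = 3
  1·0 — same as the first factor's closure: C = 1
  0|0?|1·0 — C = 1 (new start) + (1 + 3 + 1) + 1 (new accept, since some branch ε-reaches its own accept) = 7
  (0|0?|1·0)* — new start has ε-edges to the inner start and to the new accept, so C = 2 + 7 = 9
  (0|0?|1·0)*·1 — C = 9 + 1 = 10 (closure spills across the concat boundary because the left factor accepts ε)
  ((0|0?|1·0)*·1)* — new start has ε-edges to the inner start and to the new accept, so C = 2 + 10 = 12
  ((0|0?|1·0)*·1)*·0 — the left operand accepts ε, so the closure extends into the next operand (via the concat ε-link); C = 12 + 1 = 13

13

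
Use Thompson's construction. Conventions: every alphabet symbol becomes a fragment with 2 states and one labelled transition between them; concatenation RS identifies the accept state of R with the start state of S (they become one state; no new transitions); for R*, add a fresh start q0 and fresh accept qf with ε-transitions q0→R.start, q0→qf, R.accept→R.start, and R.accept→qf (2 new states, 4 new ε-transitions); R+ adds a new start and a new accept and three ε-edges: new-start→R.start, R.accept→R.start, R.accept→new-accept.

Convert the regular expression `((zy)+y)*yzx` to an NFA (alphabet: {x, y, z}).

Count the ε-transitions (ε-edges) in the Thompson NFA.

Recursing over subexpressions:
Each of the 6 symbol leaves contributes 0 ε-transitions.
  zy = 0 ε-transitions
  (zy)+ = 3 ε-transitions
  (zy)+y = 3 ε-transitions
  ((zy)+y)* = 7 ε-transitions
  ((zy)+y)*yzx = 7 ε-transitions

7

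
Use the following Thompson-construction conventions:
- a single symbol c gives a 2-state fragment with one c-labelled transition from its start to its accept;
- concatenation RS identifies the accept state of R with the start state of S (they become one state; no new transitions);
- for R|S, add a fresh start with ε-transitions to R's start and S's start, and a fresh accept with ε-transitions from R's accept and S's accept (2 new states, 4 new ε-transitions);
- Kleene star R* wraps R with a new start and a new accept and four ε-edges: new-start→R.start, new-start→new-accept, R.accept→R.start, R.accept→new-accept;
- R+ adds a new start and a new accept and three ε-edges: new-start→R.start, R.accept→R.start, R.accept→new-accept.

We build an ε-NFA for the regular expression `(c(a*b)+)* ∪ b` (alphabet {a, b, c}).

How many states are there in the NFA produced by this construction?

14

Building bottom-up:
Each of the 4 symbol leaves contributes a 2-state fragment.
  a* : 4 states
  a*b : 5 states
  (a*b)+ : 7 states
  c(a*b)+ : 8 states
  (c(a*b)+)* : 10 states
  (c(a*b)+)* ∪ b : 14 states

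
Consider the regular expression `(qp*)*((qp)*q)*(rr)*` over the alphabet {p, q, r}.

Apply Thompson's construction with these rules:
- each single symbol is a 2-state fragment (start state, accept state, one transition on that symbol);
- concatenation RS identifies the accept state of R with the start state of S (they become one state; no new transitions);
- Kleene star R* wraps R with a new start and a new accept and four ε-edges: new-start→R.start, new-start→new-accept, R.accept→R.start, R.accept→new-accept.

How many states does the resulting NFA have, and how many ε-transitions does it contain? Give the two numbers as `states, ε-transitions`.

18, 20

Building bottom-up:
Each of the 7 symbol leaves contributes 2 states and 0 ε-transitions.
  p* — 4 states, 4 ε-transitions
  qp* — 5 states, 4 ε-transitions
  (qp*)* — 7 states, 8 ε-transitions
  qp — 3 states, 0 ε-transitions
  (qp)* — 5 states, 4 ε-transitions
  (qp)*q — 6 states, 4 ε-transitions
  ((qp)*q)* — 8 states, 8 ε-transitions
  rr — 3 states, 0 ε-transitions
  (rr)* — 5 states, 4 ε-transitions
  (qp*)*((qp)*q)*(rr)* — 18 states, 20 ε-transitions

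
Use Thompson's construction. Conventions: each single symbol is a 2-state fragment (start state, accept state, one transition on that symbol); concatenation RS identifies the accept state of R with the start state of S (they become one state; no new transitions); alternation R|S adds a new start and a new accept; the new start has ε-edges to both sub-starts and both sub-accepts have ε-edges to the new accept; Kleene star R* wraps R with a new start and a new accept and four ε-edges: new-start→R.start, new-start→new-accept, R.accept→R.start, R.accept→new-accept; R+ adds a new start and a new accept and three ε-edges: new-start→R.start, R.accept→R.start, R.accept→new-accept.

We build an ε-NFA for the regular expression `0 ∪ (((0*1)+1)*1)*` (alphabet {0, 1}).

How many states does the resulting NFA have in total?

17

Building bottom-up:
Each of the 5 symbol leaves contributes a 2-state fragment.
  0* — 4 states
  0*1 — 5 states
  (0*1)+ — 7 states
  (0*1)+1 — 8 states
  ((0*1)+1)* — 10 states
  ((0*1)+1)*1 — 11 states
  (((0*1)+1)*1)* — 13 states
  0 ∪ (((0*1)+1)*1)* — 17 states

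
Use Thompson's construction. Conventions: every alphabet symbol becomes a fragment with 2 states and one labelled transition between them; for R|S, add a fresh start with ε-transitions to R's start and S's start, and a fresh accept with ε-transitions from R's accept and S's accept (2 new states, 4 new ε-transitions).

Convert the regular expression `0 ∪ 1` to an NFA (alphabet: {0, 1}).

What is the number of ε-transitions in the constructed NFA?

Per subexpression:
Each of the 2 symbol leaves contributes 0 ε-transitions.
  0 ∪ 1 : 4 ε-transitions

4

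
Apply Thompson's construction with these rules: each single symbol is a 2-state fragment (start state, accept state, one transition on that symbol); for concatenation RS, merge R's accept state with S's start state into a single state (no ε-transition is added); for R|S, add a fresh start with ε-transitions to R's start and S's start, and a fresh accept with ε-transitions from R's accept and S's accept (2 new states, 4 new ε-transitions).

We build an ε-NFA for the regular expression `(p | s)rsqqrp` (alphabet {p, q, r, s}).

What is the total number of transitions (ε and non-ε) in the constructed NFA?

12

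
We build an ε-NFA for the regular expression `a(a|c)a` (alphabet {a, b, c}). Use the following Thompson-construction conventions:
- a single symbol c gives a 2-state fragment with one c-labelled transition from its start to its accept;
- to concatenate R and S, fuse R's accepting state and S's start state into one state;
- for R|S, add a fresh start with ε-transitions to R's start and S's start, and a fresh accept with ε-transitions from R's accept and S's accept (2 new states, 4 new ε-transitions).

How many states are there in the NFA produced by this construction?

Recursing over subexpressions:
Each of the 4 symbol leaves contributes a 2-state fragment.
  a|c : 6 states
  a(a|c)a : 8 states

8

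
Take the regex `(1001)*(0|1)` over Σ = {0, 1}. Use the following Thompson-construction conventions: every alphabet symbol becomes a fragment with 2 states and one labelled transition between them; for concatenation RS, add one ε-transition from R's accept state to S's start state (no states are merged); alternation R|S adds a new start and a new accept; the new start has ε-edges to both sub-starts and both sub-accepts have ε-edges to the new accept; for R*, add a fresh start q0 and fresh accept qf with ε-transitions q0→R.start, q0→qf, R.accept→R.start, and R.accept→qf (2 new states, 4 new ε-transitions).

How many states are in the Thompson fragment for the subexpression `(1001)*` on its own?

Fragment for `(1001)*`:
Each of the 4 symbol leaves contributes a 2-state fragment.
  1001 : 8 states
  (1001)* : 10 states

10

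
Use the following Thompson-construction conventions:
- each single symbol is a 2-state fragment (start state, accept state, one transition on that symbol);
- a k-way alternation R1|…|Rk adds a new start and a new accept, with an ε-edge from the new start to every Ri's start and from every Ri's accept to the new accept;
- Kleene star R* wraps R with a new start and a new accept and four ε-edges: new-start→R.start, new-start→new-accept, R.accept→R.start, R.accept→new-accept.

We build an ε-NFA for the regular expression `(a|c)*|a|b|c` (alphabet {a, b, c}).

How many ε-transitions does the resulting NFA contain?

16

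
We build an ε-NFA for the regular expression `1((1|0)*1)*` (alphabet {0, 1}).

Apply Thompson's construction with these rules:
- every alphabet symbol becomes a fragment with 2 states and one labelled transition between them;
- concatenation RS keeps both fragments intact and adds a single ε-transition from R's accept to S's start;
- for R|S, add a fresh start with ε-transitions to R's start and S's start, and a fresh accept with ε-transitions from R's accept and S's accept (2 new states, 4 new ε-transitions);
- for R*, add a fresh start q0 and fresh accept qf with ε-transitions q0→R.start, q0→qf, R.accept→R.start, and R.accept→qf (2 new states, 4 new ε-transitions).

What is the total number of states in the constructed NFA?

14

Building bottom-up:
Each of the 4 symbol leaves contributes a 2-state fragment.
  1|0 = 6 states
  (1|0)* = 8 states
  (1|0)*1 = 10 states
  ((1|0)*1)* = 12 states
  1((1|0)*1)* = 14 states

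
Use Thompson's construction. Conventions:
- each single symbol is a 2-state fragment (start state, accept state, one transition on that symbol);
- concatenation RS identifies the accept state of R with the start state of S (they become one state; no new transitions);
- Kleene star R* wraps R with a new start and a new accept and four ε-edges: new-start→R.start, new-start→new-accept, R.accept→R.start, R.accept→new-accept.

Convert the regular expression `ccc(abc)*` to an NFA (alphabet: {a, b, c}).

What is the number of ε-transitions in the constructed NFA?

Building bottom-up:
Each of the 6 symbol leaves contributes 0 ε-transitions.
  abc = 0 ε-transitions
  (abc)* = 4 ε-transitions
  ccc(abc)* = 4 ε-transitions

4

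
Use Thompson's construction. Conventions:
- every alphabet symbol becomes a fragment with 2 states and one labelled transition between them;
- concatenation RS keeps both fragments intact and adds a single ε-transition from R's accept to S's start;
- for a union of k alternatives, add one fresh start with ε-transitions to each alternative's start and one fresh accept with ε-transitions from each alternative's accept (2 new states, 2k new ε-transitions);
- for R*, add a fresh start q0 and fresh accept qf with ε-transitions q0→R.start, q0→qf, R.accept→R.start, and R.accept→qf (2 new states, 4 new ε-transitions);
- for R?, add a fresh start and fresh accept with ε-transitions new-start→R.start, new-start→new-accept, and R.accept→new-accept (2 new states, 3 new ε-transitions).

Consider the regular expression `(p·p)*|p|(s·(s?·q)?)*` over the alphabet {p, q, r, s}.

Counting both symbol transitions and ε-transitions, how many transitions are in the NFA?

Recursing over subexpressions:
Each of the 6 symbol leaves contributes 1 transition (1 symbol, 0 ε).
  p·p — 3 transitions (2 symbol, 1 ε)
  (p·p)* — 7 transitions (2 symbol, 5 ε)
  s? — 4 transitions (1 symbol, 3 ε)
  s?·q — 6 transitions (2 symbol, 4 ε)
  (s?·q)? — 9 transitions (2 symbol, 7 ε)
  s·(s?·q)? — 11 transitions (3 symbol, 8 ε)
  (s·(s?·q)?)* — 15 transitions (3 symbol, 12 ε)
  (p·p)*|p|(s·(s?·q)?)* — 29 transitions (6 symbol, 23 ε)

29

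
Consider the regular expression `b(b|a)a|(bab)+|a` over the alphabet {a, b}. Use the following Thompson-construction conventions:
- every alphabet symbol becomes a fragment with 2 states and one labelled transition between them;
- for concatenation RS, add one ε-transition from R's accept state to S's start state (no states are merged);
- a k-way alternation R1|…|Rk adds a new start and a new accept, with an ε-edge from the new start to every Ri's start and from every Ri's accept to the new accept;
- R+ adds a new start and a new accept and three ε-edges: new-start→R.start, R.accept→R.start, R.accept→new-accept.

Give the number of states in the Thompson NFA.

Per subexpression:
Each of the 8 symbol leaves contributes a 2-state fragment.
  b|a : 6 states
  b(b|a)a : 10 states
  bab : 6 states
  (bab)+ : 8 states
  b(b|a)a|(bab)+|a : 22 states

22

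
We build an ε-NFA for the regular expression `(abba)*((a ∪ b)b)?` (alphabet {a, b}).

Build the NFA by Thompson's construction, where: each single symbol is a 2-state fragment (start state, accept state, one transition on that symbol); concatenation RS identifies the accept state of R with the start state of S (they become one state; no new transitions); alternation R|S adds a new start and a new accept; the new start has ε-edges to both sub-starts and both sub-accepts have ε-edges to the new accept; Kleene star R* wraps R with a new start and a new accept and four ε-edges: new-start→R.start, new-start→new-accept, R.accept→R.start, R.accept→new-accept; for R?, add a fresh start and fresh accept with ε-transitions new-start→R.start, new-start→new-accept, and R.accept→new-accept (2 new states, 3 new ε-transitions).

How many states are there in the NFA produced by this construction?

Building bottom-up:
Each of the 7 symbol leaves contributes a 2-state fragment.
  abba → 5 states
  (abba)* → 7 states
  a ∪ b → 6 states
  (a ∪ b)b → 7 states
  ((a ∪ b)b)? → 9 states
  (abba)*((a ∪ b)b)? → 15 states

15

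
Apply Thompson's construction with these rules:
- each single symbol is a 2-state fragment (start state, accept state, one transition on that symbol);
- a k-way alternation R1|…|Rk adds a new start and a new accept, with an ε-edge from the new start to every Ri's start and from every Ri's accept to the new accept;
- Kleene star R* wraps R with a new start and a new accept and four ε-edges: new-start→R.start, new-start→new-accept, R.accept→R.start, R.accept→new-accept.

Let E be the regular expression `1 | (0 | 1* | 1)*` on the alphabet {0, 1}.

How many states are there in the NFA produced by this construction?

16

Per subexpression:
Each of the 4 symbol leaves contributes a 2-state fragment.
  1* = 4 states
  0 | 1* | 1 = 10 states
  (0 | 1* | 1)* = 12 states
  1 | (0 | 1* | 1)* = 16 states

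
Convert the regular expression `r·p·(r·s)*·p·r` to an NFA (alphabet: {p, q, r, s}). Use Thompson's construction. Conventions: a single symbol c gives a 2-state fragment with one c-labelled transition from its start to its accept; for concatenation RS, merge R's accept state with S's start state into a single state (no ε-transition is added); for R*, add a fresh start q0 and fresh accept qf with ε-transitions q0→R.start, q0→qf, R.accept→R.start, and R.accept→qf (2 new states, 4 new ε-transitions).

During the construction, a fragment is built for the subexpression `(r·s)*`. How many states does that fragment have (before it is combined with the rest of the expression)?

5

Fragment for `(r·s)*`:
Each of the 2 symbol leaves contributes a 2-state fragment.
  r·s — 3 states
  (r·s)* — 5 states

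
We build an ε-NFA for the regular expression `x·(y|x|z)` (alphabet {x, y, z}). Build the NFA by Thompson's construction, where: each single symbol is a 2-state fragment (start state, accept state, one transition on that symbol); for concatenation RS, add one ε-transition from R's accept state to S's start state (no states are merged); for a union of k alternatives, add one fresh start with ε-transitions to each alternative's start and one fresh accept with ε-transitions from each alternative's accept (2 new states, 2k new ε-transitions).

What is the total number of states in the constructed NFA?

10

Recursing over subexpressions:
Each of the 4 symbol leaves contributes a 2-state fragment.
  y|x|z → 8 states
  x·(y|x|z) → 10 states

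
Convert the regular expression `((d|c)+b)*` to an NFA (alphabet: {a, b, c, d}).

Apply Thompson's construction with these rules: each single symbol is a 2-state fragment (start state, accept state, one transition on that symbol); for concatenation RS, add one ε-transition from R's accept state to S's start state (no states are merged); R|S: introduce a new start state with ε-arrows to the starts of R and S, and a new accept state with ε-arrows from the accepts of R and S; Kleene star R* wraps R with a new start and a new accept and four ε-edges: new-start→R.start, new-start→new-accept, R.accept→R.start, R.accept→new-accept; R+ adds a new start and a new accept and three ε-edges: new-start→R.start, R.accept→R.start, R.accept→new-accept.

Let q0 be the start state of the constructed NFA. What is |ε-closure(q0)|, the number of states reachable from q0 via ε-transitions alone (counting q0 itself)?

Let C(F) = |ε-closure(F.start)| within fragment F, and note whether F accepts ε. Symbol fragments have C = 1 and do not accept ε. Then:
  d|c → new start ε-reaches every alternative's start; none of them accept ε, so the new accept is not reached: |ε-closure| = 1 + 1 + 1 = 3
  (d|c)+ → new start ε-reaches only the body's start; the new accept needs a symbol first: |ε-closure| = 1 + 3 = 4
  (d|c)+b → same as the first factor's closure: |ε-closure| = 4
  ((d|c)+b)* → |ε-closure| = 1 (new start) + 4 (body) + 1 (new accept) = 6

6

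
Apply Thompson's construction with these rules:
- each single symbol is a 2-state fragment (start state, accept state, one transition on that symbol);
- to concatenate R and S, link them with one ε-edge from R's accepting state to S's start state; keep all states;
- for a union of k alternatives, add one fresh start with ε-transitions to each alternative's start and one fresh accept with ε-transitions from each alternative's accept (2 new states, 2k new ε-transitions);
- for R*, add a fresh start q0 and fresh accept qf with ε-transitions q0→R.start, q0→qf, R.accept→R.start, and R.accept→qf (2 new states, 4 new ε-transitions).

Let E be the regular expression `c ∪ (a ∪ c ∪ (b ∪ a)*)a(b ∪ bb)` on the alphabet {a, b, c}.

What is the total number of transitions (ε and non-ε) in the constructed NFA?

Per subexpression:
Each of the 9 symbol leaves contributes 1 transition (1 symbol, 0 ε).
  b ∪ a : 6 transitions (2 symbol, 4 ε)
  (b ∪ a)* : 10 transitions (2 symbol, 8 ε)
  a ∪ c ∪ (b ∪ a)* : 18 transitions (4 symbol, 14 ε)
  bb : 3 transitions (2 symbol, 1 ε)
  b ∪ bb : 8 transitions (3 symbol, 5 ε)
  (a ∪ c ∪ (b ∪ a)*)a(b ∪ bb) : 29 transitions (8 symbol, 21 ε)
  c ∪ (a ∪ c ∪ (b ∪ a)*)a(b ∪ bb) : 34 transitions (9 symbol, 25 ε)

34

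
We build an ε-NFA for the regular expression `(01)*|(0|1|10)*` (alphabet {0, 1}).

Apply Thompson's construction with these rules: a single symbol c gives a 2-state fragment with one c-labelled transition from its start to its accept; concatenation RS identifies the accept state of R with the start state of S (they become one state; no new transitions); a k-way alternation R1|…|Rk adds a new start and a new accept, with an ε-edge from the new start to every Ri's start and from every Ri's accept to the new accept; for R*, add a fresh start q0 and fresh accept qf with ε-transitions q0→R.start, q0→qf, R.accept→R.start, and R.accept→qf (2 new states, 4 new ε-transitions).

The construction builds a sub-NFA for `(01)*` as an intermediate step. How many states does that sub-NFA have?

Fragment for `(01)*`:
Each of the 2 symbol leaves contributes a 2-state fragment.
  01 → 3 states
  (01)* → 5 states

5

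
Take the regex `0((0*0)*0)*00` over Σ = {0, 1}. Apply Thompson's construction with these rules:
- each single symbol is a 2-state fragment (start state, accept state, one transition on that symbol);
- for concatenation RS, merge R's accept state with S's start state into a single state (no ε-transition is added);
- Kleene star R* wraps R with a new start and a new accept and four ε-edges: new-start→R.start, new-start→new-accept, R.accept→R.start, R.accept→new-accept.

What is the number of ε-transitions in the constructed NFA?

Recursing over subexpressions:
Each of the 6 symbol leaves contributes 0 ε-transitions.
  0* = 4 ε-transitions
  0*0 = 4 ε-transitions
  (0*0)* = 8 ε-transitions
  (0*0)*0 = 8 ε-transitions
  ((0*0)*0)* = 12 ε-transitions
  0((0*0)*0)*00 = 12 ε-transitions

12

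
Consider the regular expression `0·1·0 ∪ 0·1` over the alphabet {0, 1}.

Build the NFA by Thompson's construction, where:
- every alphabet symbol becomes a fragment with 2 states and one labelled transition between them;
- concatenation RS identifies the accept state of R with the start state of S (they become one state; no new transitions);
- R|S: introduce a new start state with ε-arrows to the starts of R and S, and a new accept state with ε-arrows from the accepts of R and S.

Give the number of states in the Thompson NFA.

Per subexpression:
Each of the 5 symbol leaves contributes a 2-state fragment.
  0·1·0 — 4 states
  0·1 — 3 states
  0·1·0 ∪ 0·1 — 9 states

9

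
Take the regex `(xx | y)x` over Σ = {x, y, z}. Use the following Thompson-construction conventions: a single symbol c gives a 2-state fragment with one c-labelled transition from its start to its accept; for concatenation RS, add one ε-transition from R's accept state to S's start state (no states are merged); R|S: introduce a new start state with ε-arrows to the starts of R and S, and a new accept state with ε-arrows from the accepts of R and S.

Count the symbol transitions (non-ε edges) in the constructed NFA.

4

Per subexpression:
Each of the 4 symbol leaves contributes exactly 1 symbol transition.
  xx = 2 symbol transitions
  xx | y = 3 symbol transitions
  (xx | y)x = 4 symbol transitions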